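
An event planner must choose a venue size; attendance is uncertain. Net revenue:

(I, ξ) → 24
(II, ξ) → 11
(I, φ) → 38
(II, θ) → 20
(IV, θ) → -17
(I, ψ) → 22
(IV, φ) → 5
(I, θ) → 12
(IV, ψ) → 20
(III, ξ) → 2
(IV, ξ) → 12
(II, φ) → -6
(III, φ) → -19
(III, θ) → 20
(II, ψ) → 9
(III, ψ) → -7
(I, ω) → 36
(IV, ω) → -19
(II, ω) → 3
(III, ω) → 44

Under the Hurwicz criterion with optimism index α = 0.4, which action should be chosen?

I: 0.4·38 + 0.6·12 = 22.4
II: 0.4·20 + 0.6·(-6) = 4.4
III: 0.4·44 + 0.6·(-19) = 6.2
IV: 0.4·20 + 0.6·(-19) = -3.4
Highest Hurwicz score = 22.4 → I.

I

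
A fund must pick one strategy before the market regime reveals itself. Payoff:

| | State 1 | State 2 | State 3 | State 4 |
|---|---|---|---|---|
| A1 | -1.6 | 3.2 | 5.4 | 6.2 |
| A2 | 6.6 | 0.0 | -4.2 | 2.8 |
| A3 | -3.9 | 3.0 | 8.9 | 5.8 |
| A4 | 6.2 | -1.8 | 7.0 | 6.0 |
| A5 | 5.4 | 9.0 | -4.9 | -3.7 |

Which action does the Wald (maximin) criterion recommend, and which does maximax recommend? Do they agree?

maximin → A1; maximax → A5 (disagree)

Row minima: A1=-1.6, A2=-4.2, A3=-3.9, A4=-1.8, A5=-4.9
Best worst-case = -1.6 → A1.
Row maxima: A1=6.2, A2=6.6, A3=8.9, A4=7.0, A5=9.0
Best best-case = 9.0 → A5.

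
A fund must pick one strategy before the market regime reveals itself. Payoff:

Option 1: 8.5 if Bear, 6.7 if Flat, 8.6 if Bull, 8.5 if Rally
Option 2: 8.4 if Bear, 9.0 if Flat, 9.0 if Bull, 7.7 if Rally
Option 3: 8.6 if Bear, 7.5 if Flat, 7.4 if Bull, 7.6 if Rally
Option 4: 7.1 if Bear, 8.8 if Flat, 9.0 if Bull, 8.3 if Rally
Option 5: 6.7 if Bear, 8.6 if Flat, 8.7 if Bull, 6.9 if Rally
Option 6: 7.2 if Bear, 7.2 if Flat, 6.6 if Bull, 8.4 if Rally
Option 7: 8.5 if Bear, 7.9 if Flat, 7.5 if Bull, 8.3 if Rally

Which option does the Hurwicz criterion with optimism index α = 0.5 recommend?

Option 2

Option 1: 0.5·8.6 + 0.5·6.7 = 7.65
Option 2: 0.5·9.0 + 0.5·7.7 = 8.35
Option 3: 0.5·8.6 + 0.5·7.4 = 8
Option 4: 0.5·9.0 + 0.5·7.1 = 8.05
Option 5: 0.5·8.7 + 0.5·6.7 = 7.7
Option 6: 0.5·8.4 + 0.5·6.6 = 7.5
Option 7: 0.5·8.5 + 0.5·7.5 = 8
Highest Hurwicz score = 8.35 → Option 2.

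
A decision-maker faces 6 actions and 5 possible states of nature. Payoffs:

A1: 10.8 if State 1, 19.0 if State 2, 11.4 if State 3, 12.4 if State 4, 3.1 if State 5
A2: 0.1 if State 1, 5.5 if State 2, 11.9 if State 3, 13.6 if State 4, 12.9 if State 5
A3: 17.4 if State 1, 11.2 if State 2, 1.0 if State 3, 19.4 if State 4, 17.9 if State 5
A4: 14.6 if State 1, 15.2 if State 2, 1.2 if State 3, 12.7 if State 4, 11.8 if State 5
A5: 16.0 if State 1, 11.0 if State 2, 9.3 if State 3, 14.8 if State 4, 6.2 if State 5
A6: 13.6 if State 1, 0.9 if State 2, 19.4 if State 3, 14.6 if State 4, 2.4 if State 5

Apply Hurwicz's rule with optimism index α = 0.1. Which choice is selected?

A1: 0.1·19.0 + 0.9·3.1 = 4.69
A2: 0.1·13.6 + 0.9·0.1 = 1.45
A3: 0.1·19.4 + 0.9·1.0 = 2.84
A4: 0.1·15.2 + 0.9·1.2 = 2.6
A5: 0.1·16.0 + 0.9·6.2 = 7.18
A6: 0.1·19.4 + 0.9·0.9 = 2.75
Highest Hurwicz score = 7.18 → A5.

A5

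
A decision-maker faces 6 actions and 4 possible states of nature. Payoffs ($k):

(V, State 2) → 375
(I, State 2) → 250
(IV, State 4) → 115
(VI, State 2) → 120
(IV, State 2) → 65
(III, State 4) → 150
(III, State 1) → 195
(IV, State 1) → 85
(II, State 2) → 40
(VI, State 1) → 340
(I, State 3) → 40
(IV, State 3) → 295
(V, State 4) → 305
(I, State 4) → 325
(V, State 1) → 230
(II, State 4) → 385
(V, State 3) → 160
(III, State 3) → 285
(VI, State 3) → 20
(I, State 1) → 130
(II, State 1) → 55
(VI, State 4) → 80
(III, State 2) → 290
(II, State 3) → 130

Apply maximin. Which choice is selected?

V

Row minima: I=40, II=40, III=150, IV=65, V=160, VI=20
Best worst-case = 160 → V.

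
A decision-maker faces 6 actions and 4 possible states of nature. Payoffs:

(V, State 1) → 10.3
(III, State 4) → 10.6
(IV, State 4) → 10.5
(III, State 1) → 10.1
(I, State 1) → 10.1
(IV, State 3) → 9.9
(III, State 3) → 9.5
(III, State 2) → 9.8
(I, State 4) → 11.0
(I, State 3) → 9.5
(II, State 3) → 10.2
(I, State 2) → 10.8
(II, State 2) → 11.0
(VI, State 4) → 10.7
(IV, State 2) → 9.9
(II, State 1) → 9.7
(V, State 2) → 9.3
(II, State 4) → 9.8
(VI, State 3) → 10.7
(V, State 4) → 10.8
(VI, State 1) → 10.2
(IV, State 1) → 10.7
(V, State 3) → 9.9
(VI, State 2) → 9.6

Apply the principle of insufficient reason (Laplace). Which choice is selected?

I

Row averages: I=10.35, II=10.175, III=10, IV=10.25, V=10.075, VI=10.3
Highest average = 10.35 → I.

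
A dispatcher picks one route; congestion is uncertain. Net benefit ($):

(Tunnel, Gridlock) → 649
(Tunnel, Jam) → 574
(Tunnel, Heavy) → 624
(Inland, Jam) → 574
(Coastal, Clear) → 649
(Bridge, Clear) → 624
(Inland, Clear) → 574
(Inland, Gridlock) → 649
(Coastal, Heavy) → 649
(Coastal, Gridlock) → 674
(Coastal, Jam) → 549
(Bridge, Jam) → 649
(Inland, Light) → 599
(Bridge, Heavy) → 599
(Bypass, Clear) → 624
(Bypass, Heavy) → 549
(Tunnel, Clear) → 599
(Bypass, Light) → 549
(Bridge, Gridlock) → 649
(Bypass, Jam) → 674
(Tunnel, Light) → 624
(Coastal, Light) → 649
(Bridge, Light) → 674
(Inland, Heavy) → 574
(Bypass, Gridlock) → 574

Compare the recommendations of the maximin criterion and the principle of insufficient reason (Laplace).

maximin → Bridge; laplace → Bridge (agree)

Row minima: Coastal=549, Tunnel=574, Inland=574, Bridge=599, Bypass=549
Best worst-case = 599 → Bridge.
Row averages: Coastal=634, Tunnel=614, Inland=594, Bridge=639, Bypass=594
Highest average = 639 → Bridge.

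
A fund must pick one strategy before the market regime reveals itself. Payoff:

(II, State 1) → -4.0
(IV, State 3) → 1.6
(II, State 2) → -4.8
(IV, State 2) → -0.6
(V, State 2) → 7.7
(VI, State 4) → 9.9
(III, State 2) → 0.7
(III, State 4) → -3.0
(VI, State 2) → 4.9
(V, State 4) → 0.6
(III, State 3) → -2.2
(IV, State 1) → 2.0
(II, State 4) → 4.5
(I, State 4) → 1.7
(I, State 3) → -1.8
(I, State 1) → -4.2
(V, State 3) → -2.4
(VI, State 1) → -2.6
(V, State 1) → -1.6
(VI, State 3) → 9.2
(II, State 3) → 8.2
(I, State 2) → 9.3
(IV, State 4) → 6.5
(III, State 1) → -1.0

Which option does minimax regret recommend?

VI

Column bests: State 1=2.0, State 2=9.3, State 3=9.2, State 4=9.9.
I regrets: 6.2, 0.0, 11.0, 8.2 → max 11.0
II regrets: 6.0, 14.1, 1.0, 5.4 → max 14.1
III regrets: 3.0, 8.6, 11.4, 12.9 → max 12.9
IV regrets: 0.0, 9.9, 7.6, 3.4 → max 9.9
V regrets: 3.6, 1.6, 11.6, 9.3 → max 11.6
VI regrets: 4.6, 4.4, 0.0, 0.0 → max 4.6
Smallest max regret = 4.6 → VI.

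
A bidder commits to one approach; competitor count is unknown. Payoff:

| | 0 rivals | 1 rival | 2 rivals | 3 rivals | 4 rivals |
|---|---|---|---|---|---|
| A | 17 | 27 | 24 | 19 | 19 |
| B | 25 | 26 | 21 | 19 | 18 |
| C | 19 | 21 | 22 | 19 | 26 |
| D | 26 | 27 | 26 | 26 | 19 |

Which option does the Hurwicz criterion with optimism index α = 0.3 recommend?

A: 0.3·27 + 0.7·17 = 20
B: 0.3·26 + 0.7·18 = 20.4
C: 0.3·26 + 0.7·19 = 21.1
D: 0.3·27 + 0.7·19 = 21.4
Highest Hurwicz score = 21.4 → D.

D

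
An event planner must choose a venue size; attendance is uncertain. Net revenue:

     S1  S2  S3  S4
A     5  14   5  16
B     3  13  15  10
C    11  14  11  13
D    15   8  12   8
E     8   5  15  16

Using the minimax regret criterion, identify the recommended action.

C

Column bests: S1=15, S2=14, S3=15, S4=16.
A regrets: 10, 0, 10, 0 → max 10
B regrets: 12, 1, 0, 6 → max 12
C regrets: 4, 0, 4, 3 → max 4
D regrets: 0, 6, 3, 8 → max 8
E regrets: 7, 9, 0, 0 → max 9
Smallest max regret = 4 → C.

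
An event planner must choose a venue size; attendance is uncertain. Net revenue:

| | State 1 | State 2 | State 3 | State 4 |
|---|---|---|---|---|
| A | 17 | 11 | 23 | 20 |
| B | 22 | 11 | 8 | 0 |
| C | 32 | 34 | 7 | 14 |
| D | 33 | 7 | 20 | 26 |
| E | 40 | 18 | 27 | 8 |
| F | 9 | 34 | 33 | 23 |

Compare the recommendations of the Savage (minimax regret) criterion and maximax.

minimax regret → E; maximax → E (agree)

Column bests: State 1=40, State 2=34, State 3=33, State 4=26.
A regrets: 23, 23, 10, 6 → max 23
B regrets: 18, 23, 25, 26 → max 26
C regrets: 8, 0, 26, 12 → max 26
D regrets: 7, 27, 13, 0 → max 27
E regrets: 0, 16, 6, 18 → max 18
F regrets: 31, 0, 0, 3 → max 31
Smallest max regret = 18 → E.
Row maxima: A=23, B=22, C=34, D=33, E=40, F=34
Best best-case = 40 → E.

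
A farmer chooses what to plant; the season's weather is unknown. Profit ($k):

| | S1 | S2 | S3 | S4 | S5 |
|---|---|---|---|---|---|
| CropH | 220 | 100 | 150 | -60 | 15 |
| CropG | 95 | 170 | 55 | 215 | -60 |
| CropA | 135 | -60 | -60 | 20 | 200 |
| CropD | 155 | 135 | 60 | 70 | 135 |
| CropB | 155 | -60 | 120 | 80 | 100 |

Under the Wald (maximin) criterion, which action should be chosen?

Row minima: CropH=-60, CropG=-60, CropA=-60, CropD=60, CropB=-60
Best worst-case = 60 → CropD.

CropD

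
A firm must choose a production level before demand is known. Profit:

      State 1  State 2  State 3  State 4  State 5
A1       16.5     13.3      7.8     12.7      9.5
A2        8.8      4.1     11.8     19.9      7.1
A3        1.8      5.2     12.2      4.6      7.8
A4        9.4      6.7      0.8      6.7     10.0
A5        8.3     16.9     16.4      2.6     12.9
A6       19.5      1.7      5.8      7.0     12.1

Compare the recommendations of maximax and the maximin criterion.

Row maxima: A1=16.5, A2=19.9, A3=12.2, A4=10.0, A5=16.9, A6=19.5
Best best-case = 19.9 → A2.
Row minima: A1=7.8, A2=4.1, A3=1.8, A4=0.8, A5=2.6, A6=1.7
Best worst-case = 7.8 → A1.

maximax → A2; maximin → A1 (disagree)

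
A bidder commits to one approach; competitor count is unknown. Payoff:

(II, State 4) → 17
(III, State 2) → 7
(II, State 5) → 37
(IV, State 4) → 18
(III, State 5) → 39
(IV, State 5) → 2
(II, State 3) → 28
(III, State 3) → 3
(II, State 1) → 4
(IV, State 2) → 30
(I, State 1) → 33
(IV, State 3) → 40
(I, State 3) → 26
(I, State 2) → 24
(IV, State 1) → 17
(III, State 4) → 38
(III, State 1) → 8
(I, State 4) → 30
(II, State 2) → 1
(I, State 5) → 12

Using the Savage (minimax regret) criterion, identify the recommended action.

Column bests: State 1=33, State 2=30, State 3=40, State 4=38, State 5=39.
I regrets: 0, 6, 14, 8, 27 → max 27
II regrets: 29, 29, 12, 21, 2 → max 29
III regrets: 25, 23, 37, 0, 0 → max 37
IV regrets: 16, 0, 0, 20, 37 → max 37
Smallest max regret = 27 → I.

I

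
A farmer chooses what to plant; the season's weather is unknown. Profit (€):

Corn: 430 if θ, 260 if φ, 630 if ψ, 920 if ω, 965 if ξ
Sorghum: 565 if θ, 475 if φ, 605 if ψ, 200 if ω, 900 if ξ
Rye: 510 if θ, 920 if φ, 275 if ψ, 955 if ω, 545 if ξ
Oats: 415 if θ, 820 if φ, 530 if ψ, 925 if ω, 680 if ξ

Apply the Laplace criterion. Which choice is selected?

Row averages: Corn=641, Sorghum=549, Rye=641, Oats=674
Highest average = 674 → Oats.

Oats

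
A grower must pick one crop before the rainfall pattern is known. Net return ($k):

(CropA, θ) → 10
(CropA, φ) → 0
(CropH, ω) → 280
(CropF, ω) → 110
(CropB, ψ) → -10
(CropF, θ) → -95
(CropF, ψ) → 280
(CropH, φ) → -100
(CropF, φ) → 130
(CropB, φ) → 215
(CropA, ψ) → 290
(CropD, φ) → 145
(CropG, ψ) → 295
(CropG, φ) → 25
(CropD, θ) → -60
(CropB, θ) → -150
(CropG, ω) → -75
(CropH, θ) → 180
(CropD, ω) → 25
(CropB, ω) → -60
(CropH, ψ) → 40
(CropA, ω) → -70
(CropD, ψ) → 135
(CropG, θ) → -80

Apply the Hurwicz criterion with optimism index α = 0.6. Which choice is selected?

CropA

CropG: 0.6·295 + 0.4·(-80) = 145
CropA: 0.6·290 + 0.4·(-70) = 146
CropB: 0.6·215 + 0.4·(-150) = 69
CropF: 0.6·280 + 0.4·(-95) = 130
CropD: 0.6·145 + 0.4·(-60) = 63
CropH: 0.6·280 + 0.4·(-100) = 128
Highest Hurwicz score = 146 → CropA.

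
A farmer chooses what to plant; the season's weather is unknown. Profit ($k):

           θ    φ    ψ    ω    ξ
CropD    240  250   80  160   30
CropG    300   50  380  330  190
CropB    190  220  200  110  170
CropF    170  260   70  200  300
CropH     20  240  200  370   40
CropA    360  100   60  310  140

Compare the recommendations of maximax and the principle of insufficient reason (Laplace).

Row maxima: CropD=250, CropG=380, CropB=220, CropF=300, CropH=370, CropA=360
Best best-case = 380 → CropG.
Row averages: CropD=152, CropG=250, CropB=178, CropF=200, CropH=174, CropA=194
Highest average = 250 → CropG.

maximax → CropG; laplace → CropG (agree)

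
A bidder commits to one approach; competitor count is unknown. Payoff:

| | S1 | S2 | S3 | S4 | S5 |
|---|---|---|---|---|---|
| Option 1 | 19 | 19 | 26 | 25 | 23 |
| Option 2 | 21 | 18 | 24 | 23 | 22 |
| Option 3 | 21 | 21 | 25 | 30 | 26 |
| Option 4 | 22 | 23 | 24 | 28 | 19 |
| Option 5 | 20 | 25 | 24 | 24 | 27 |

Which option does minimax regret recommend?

Column bests: S1=22, S2=25, S3=26, S4=30, S5=27.
Option 1 regrets: 3, 6, 0, 5, 4 → max 6
Option 2 regrets: 1, 7, 2, 7, 5 → max 7
Option 3 regrets: 1, 4, 1, 0, 1 → max 4
Option 4 regrets: 0, 2, 2, 2, 8 → max 8
Option 5 regrets: 2, 0, 2, 6, 0 → max 6
Smallest max regret = 4 → Option 3.

Option 3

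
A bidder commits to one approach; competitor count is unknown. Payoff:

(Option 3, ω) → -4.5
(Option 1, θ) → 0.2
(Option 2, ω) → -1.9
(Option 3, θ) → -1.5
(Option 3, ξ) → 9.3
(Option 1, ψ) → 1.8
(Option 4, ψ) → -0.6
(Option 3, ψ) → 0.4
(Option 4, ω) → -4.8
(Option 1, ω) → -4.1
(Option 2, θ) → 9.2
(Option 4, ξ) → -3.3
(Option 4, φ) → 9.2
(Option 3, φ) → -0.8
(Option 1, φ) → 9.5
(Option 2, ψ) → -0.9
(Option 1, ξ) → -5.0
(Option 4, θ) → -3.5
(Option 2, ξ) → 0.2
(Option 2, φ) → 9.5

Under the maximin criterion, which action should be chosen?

Option 2

Row minima: Option 1=-5.0, Option 2=-1.9, Option 3=-4.5, Option 4=-4.8
Best worst-case = -1.9 → Option 2.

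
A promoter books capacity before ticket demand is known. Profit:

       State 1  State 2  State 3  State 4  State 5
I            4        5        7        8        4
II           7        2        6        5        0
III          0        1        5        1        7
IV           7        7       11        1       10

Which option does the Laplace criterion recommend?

IV

Row averages: I=5.6, II=4, III=2.8, IV=7.2
Highest average = 7.2 → IV.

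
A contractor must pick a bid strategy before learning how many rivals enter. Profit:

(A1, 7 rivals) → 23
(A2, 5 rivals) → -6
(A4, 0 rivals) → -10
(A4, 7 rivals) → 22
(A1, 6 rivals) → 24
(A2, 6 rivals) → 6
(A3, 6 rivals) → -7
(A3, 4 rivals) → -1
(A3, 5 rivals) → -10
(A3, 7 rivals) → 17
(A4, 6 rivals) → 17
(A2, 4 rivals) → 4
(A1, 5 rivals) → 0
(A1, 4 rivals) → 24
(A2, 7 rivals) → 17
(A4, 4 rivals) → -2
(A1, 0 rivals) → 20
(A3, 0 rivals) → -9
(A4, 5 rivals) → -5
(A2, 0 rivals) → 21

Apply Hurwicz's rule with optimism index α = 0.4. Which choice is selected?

A1

A1: 0.4·24 + 0.6·0 = 9.6
A2: 0.4·21 + 0.6·(-6) = 4.8
A3: 0.4·17 + 0.6·(-10) = 0.8
A4: 0.4·22 + 0.6·(-10) = 2.8
Highest Hurwicz score = 9.6 → A1.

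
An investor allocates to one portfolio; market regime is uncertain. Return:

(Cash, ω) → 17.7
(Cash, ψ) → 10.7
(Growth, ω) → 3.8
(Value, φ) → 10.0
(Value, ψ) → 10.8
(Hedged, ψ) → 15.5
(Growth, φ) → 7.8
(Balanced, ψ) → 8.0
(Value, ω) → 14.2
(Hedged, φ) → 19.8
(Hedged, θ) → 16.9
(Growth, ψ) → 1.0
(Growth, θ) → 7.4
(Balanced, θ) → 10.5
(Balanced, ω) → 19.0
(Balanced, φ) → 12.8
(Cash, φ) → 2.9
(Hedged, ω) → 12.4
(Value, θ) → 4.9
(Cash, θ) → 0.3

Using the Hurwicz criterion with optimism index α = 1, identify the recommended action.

Hedged

Cash: 1·17.7 + 0·0.3 = 17.7
Growth: 1·7.8 + 0·1.0 = 7.8
Hedged: 1·19.8 + 0·12.4 = 19.8
Balanced: 1·19.0 + 0·8.0 = 19
Value: 1·14.2 + 0·4.9 = 14.2
Highest Hurwicz score = 19.8 → Hedged.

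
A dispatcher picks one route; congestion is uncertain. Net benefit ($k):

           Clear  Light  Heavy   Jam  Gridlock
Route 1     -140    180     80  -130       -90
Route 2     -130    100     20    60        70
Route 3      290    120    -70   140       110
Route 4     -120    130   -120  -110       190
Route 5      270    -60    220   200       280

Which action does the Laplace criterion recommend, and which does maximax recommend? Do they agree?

laplace → Route 5; maximax → Route 3 (disagree)

Row averages: Route 1=-20, Route 2=24, Route 3=118, Route 4=-6, Route 5=182
Highest average = 182 → Route 5.
Row maxima: Route 1=180, Route 2=100, Route 3=290, Route 4=190, Route 5=280
Best best-case = 290 → Route 3.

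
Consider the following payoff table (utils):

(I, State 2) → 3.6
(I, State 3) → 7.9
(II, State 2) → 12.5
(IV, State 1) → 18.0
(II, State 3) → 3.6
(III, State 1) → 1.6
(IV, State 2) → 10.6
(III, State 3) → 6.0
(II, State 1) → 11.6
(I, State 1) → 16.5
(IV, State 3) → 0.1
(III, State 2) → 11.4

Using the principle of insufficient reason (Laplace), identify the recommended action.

IV

Row averages: I=28/3, II=277/30, III=19/3, IV=287/30
Highest average = 287/30 → IV.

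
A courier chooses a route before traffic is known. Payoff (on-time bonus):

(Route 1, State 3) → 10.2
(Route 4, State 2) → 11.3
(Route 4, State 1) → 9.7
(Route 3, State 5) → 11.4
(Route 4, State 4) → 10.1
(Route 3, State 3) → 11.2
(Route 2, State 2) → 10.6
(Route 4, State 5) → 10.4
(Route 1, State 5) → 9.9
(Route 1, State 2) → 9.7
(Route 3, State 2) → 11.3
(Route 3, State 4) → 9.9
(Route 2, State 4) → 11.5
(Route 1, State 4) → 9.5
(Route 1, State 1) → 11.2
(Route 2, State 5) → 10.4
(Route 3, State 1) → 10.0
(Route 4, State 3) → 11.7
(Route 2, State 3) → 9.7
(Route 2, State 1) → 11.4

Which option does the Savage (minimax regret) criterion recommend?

Route 3

Column bests: State 1=11.4, State 2=11.3, State 3=11.7, State 4=11.5, State 5=11.4.
Route 1 regrets: 0.2, 1.6, 1.5, 2.0, 1.5 → max 2.0
Route 2 regrets: 0.0, 0.7, 2.0, 0.0, 1.0 → max 2.0
Route 3 regrets: 1.4, 0.0, 0.5, 1.6, 0.0 → max 1.6
Route 4 regrets: 1.7, 0.0, 0.0, 1.4, 1.0 → max 1.7
Smallest max regret = 1.6 → Route 3.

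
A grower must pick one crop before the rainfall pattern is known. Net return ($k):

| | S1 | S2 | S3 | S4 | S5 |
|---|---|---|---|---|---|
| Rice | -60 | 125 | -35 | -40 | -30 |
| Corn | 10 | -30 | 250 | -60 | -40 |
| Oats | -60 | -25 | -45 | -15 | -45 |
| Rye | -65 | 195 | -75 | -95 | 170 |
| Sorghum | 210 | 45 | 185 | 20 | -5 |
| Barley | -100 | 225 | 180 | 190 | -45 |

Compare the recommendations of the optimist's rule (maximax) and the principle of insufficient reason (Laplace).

Row maxima: Rice=125, Corn=250, Oats=-15, Rye=195, Sorghum=210, Barley=225
Best best-case = 250 → Corn.
Row averages: Rice=-8, Corn=26, Oats=-38, Rye=26, Sorghum=91, Barley=90
Highest average = 91 → Sorghum.

maximax → Corn; laplace → Sorghum (disagree)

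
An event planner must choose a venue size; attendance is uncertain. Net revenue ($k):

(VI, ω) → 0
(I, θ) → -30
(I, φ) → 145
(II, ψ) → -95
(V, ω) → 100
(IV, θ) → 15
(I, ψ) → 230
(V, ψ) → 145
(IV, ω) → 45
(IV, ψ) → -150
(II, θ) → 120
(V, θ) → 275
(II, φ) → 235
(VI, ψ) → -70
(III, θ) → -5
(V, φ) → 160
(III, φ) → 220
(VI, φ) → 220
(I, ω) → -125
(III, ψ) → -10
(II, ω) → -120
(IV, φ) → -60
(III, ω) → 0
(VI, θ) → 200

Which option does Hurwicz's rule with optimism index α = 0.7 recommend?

I: 0.7·230 + 0.3·(-125) = 123.5
II: 0.7·235 + 0.3·(-120) = 128.5
III: 0.7·220 + 0.3·(-10) = 151
IV: 0.7·45 + 0.3·(-150) = -13.5
V: 0.7·275 + 0.3·100 = 222.5
VI: 0.7·220 + 0.3·(-70) = 133
Highest Hurwicz score = 222.5 → V.

V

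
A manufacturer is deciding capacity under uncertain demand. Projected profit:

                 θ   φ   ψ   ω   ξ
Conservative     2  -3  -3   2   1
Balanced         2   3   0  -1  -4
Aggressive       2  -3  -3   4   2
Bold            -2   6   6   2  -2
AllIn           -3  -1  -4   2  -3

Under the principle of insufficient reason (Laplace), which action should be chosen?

Row averages: Conservative=-0.2, Balanced=0, Aggressive=0.4, Bold=2, AllIn=-1.8
Highest average = 2 → Bold.

Bold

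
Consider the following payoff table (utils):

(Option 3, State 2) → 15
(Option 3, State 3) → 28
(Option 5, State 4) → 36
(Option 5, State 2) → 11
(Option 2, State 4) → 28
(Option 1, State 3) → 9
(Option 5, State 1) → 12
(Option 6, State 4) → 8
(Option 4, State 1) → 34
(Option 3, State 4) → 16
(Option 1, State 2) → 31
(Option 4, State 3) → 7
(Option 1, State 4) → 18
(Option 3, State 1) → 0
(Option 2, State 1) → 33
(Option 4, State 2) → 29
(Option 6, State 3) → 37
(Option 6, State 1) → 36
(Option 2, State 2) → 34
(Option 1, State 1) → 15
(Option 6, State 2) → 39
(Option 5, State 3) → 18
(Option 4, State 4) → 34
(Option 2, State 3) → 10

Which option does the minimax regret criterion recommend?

Column bests: State 1=36, State 2=39, State 3=37, State 4=36.
Option 1 regrets: 21, 8, 28, 18 → max 28
Option 2 regrets: 3, 5, 27, 8 → max 27
Option 3 regrets: 36, 24, 9, 20 → max 36
Option 4 regrets: 2, 10, 30, 2 → max 30
Option 5 regrets: 24, 28, 19, 0 → max 28
Option 6 regrets: 0, 0, 0, 28 → max 28
Smallest max regret = 27 → Option 2.

Option 2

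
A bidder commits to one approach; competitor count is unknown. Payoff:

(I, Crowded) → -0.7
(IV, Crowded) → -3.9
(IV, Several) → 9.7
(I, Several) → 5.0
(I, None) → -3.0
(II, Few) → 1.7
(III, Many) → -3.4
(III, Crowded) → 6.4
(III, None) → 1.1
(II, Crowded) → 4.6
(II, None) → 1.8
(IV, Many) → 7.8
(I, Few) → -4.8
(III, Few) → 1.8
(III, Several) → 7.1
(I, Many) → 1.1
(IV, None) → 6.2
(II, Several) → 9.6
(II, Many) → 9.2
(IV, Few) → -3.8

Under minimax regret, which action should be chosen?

II

Column bests: None=6.2, Few=1.8, Several=9.7, Many=9.2, Crowded=6.4.
I regrets: 9.2, 6.6, 4.7, 8.1, 7.1 → max 9.2
II regrets: 4.4, 0.1, 0.1, 0.0, 1.8 → max 4.4
III regrets: 5.1, 0.0, 2.6, 12.6, 0.0 → max 12.6
IV regrets: 0.0, 5.6, 0.0, 1.4, 10.3 → max 10.3
Smallest max regret = 4.4 → II.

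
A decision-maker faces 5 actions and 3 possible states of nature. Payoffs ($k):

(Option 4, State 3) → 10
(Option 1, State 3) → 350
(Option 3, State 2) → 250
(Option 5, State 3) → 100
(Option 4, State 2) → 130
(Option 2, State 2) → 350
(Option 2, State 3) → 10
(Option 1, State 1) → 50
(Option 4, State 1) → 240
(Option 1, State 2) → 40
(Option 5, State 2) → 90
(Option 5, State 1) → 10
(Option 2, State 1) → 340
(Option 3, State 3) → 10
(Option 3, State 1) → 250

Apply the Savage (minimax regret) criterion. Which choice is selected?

Option 1

Column bests: State 1=340, State 2=350, State 3=350.
Option 1 regrets: 290, 310, 0 → max 310
Option 2 regrets: 0, 0, 340 → max 340
Option 3 regrets: 90, 100, 340 → max 340
Option 4 regrets: 100, 220, 340 → max 340
Option 5 regrets: 330, 260, 250 → max 330
Smallest max regret = 310 → Option 1.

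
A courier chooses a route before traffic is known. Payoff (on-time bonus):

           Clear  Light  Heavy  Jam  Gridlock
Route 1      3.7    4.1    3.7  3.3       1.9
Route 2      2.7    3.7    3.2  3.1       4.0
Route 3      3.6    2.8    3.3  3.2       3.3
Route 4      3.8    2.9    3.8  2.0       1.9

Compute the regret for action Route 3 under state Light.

Best payoff under Light is 4.1.
Regret = 4.1 − 2.8 = 1.3.

1.3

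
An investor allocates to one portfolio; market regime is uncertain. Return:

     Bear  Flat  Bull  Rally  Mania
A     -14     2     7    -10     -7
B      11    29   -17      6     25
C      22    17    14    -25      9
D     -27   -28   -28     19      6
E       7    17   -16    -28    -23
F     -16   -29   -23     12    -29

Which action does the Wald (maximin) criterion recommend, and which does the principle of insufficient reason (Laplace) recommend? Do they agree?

maximin → A; laplace → B (disagree)

Row minima: A=-14, B=-17, C=-25, D=-28, E=-28, F=-29
Best worst-case = -14 → A.
Row averages: A=-4.4, B=10.8, C=7.4, D=-11.6, E=-8.6, F=-17
Highest average = 10.8 → B.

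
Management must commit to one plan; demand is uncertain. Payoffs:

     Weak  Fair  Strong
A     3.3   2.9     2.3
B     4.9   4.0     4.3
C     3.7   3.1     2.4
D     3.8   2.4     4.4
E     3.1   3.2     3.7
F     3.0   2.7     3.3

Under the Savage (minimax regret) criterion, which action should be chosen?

B

Column bests: Weak=4.9, Fair=4.0, Strong=4.4.
A regrets: 1.6, 1.1, 2.1 → max 2.1
B regrets: 0.0, 0.0, 0.1 → max 0.1
C regrets: 1.2, 0.9, 2.0 → max 2.0
D regrets: 1.1, 1.6, 0.0 → max 1.6
E regrets: 1.8, 0.8, 0.7 → max 1.8
F regrets: 1.9, 1.3, 1.1 → max 1.9
Smallest max regret = 0.1 → B.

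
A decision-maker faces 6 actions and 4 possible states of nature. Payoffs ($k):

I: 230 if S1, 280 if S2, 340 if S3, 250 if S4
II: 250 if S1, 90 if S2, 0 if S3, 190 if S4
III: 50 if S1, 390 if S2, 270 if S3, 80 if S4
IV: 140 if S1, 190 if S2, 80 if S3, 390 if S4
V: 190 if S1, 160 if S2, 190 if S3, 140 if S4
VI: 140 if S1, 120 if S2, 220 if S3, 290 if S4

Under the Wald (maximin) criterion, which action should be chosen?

I

Row minima: I=230, II=0, III=50, IV=80, V=140, VI=120
Best worst-case = 230 → I.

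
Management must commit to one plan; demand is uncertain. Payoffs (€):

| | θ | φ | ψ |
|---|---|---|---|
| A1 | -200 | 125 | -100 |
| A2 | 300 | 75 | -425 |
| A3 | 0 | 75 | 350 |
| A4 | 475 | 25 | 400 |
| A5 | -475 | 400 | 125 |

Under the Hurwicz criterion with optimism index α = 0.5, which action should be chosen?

A1: 0.5·125 + 0.5·(-200) = -37.5
A2: 0.5·300 + 0.5·(-425) = -62.5
A3: 0.5·350 + 0.5·0 = 175
A4: 0.5·475 + 0.5·25 = 250
A5: 0.5·400 + 0.5·(-475) = -37.5
Highest Hurwicz score = 250 → A4.

A4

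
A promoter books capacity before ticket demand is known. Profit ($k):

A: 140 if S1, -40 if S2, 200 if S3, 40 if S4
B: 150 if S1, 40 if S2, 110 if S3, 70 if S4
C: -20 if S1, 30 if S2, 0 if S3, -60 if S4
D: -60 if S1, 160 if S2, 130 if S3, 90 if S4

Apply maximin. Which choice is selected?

B

Row minima: A=-40, B=40, C=-60, D=-60
Best worst-case = 40 → B.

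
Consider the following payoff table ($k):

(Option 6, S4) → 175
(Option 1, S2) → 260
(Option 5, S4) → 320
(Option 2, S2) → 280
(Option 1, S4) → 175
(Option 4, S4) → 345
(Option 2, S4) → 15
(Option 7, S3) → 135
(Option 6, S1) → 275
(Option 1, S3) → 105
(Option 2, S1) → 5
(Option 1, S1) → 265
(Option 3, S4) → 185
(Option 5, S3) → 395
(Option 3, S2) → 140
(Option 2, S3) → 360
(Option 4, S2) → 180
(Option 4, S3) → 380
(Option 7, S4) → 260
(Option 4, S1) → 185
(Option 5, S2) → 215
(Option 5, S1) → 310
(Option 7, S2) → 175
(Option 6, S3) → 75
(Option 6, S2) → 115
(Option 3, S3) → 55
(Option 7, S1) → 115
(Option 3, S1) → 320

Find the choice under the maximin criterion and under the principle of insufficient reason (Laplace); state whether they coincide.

maximin → Option 5; laplace → Option 5 (agree)

Row minima: Option 1=105, Option 2=5, Option 3=55, Option 4=180, Option 5=215, Option 6=75, Option 7=115
Best worst-case = 215 → Option 5.
Row averages: Option 1=201.25, Option 2=165, Option 3=175, Option 4=272.5, Option 5=310, Option 6=160, Option 7=171.25
Highest average = 310 → Option 5.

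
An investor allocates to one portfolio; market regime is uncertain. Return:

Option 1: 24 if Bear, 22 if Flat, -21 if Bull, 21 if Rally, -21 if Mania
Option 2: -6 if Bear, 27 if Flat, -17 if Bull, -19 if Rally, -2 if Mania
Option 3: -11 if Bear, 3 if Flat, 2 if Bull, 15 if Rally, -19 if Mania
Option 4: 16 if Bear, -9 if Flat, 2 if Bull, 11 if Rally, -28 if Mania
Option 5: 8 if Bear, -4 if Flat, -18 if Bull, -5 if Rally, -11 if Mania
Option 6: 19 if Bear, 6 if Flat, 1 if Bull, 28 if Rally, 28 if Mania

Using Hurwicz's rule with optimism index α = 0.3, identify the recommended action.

Option 6

Option 1: 0.3·24 + 0.7·(-21) = -7.5
Option 2: 0.3·27 + 0.7·(-19) = -5.2
Option 3: 0.3·15 + 0.7·(-19) = -8.8
Option 4: 0.3·16 + 0.7·(-28) = -14.8
Option 5: 0.3·8 + 0.7·(-18) = -10.2
Option 6: 0.3·28 + 0.7·1 = 9.1
Highest Hurwicz score = 9.1 → Option 6.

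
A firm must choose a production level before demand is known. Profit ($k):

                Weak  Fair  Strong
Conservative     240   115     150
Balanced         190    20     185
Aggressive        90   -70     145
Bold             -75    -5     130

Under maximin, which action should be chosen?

Conservative

Row minima: Conservative=115, Balanced=20, Aggressive=-70, Bold=-75
Best worst-case = 115 → Conservative.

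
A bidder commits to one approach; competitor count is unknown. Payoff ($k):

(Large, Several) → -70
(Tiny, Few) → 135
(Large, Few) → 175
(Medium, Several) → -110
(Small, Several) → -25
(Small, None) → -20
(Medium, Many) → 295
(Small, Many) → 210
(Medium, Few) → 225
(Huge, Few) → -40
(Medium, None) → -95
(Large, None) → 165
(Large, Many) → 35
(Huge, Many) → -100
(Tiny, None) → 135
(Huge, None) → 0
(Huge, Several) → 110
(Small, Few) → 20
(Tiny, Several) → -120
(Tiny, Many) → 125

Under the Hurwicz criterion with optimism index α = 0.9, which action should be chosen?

Tiny: 0.9·135 + 0.1·(-120) = 109.5
Small: 0.9·210 + 0.1·(-25) = 186.5
Medium: 0.9·295 + 0.1·(-110) = 254.5
Large: 0.9·175 + 0.1·(-70) = 150.5
Huge: 0.9·110 + 0.1·(-100) = 89
Highest Hurwicz score = 254.5 → Medium.

Medium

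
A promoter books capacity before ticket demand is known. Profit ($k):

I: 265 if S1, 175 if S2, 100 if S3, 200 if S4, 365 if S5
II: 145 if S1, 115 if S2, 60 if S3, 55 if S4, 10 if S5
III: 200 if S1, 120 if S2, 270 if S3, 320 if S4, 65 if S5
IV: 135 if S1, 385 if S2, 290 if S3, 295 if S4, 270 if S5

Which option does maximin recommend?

IV

Row minima: I=100, II=10, III=65, IV=135
Best worst-case = 135 → IV.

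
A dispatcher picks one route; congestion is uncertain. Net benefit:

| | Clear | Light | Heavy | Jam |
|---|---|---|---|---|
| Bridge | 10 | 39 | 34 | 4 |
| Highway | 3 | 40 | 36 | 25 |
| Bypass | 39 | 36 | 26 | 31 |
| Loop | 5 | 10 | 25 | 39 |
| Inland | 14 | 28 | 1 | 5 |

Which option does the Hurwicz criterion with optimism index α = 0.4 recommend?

Bypass

Bridge: 0.4·39 + 0.6·4 = 18
Highway: 0.4·40 + 0.6·3 = 17.8
Bypass: 0.4·39 + 0.6·26 = 31.2
Loop: 0.4·39 + 0.6·5 = 18.6
Inland: 0.4·28 + 0.6·1 = 11.8
Highest Hurwicz score = 31.2 → Bypass.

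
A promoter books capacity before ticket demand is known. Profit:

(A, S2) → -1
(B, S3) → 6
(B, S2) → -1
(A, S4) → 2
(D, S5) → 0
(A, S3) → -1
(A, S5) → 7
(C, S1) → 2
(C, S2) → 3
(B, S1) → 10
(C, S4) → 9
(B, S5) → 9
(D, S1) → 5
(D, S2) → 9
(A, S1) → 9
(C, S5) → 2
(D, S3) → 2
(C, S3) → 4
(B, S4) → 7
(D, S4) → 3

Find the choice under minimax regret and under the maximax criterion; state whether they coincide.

minimax regret → C; maximax → B (disagree)

Column bests: S1=10, S2=9, S3=6, S4=9, S5=9.
A regrets: 1, 10, 7, 7, 2 → max 10
B regrets: 0, 10, 0, 2, 0 → max 10
C regrets: 8, 6, 2, 0, 7 → max 8
D regrets: 5, 0, 4, 6, 9 → max 9
Smallest max regret = 8 → C.
Row maxima: A=9, B=10, C=9, D=9
Best best-case = 10 → B.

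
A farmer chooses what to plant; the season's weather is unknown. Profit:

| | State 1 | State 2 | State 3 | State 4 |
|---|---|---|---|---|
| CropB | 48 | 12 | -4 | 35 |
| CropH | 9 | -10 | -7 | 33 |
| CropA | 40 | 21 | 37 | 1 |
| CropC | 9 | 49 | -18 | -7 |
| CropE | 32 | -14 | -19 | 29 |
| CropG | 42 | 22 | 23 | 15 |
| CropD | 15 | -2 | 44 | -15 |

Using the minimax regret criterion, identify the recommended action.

Column bests: State 1=48, State 2=49, State 3=44, State 4=35.
CropB regrets: 0, 37, 48, 0 → max 48
CropH regrets: 39, 59, 51, 2 → max 59
CropA regrets: 8, 28, 7, 34 → max 34
CropC regrets: 39, 0, 62, 42 → max 62
CropE regrets: 16, 63, 63, 6 → max 63
CropG regrets: 6, 27, 21, 20 → max 27
CropD regrets: 33, 51, 0, 50 → max 51
Smallest max regret = 27 → CropG.

CropG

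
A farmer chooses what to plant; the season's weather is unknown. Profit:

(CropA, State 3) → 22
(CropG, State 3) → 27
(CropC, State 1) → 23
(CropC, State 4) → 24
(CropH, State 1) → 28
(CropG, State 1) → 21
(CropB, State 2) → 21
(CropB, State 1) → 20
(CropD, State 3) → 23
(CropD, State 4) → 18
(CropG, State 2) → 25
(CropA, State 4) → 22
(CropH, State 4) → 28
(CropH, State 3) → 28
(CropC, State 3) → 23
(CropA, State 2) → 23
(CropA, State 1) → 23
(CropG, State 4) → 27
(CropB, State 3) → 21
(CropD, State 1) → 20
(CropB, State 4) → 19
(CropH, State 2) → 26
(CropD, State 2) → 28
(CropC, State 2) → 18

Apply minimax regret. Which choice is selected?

CropH

Column bests: State 1=28, State 2=28, State 3=28, State 4=28.
CropB regrets: 8, 7, 7, 9 → max 9
CropD regrets: 8, 0, 5, 10 → max 10
CropH regrets: 0, 2, 0, 0 → max 2
CropG regrets: 7, 3, 1, 1 → max 7
CropA regrets: 5, 5, 6, 6 → max 6
CropC regrets: 5, 10, 5, 4 → max 10
Smallest max regret = 2 → CropH.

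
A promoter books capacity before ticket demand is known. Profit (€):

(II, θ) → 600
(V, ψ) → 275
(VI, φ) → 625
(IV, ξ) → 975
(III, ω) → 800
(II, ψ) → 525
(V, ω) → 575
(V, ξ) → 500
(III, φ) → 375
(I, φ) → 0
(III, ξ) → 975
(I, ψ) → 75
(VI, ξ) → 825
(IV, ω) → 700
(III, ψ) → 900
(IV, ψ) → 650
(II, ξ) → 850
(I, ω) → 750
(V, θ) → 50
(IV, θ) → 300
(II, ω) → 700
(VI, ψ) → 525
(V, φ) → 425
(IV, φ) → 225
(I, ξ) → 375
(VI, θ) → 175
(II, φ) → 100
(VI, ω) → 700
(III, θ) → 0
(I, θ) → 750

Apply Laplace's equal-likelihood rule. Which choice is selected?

III

Row averages: I=390, II=555, III=610, IV=570, V=365, VI=570
Highest average = 610 → III.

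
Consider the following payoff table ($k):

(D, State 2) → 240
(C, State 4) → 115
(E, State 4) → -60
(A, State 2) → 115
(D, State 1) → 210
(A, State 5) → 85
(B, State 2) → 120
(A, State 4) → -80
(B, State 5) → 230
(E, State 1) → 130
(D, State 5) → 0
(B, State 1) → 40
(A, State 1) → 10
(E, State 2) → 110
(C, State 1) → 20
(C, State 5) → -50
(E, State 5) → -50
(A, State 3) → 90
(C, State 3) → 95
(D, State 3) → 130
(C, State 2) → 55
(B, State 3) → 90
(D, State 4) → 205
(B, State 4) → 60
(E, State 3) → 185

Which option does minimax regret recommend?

B

Column bests: State 1=210, State 2=240, State 3=185, State 4=205, State 5=230.
A regrets: 200, 125, 95, 285, 145 → max 285
B regrets: 170, 120, 95, 145, 0 → max 170
C regrets: 190, 185, 90, 90, 280 → max 280
D regrets: 0, 0, 55, 0, 230 → max 230
E regrets: 80, 130, 0, 265, 280 → max 280
Smallest max regret = 170 → B.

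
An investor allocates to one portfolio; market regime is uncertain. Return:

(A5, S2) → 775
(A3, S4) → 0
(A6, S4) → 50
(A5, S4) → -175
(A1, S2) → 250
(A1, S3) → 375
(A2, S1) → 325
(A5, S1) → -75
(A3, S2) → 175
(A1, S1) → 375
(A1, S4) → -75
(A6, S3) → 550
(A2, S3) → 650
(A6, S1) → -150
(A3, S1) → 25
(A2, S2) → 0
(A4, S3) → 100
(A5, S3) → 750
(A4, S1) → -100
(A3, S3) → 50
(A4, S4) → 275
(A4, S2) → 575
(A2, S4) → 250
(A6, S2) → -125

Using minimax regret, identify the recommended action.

Column bests: S1=375, S2=775, S3=750, S4=275.
A1 regrets: 0, 525, 375, 350 → max 525
A2 regrets: 50, 775, 100, 25 → max 775
A3 regrets: 350, 600, 700, 275 → max 700
A4 regrets: 475, 200, 650, 0 → max 650
A5 regrets: 450, 0, 0, 450 → max 450
A6 regrets: 525, 900, 200, 225 → max 900
Smallest max regret = 450 → A5.

A5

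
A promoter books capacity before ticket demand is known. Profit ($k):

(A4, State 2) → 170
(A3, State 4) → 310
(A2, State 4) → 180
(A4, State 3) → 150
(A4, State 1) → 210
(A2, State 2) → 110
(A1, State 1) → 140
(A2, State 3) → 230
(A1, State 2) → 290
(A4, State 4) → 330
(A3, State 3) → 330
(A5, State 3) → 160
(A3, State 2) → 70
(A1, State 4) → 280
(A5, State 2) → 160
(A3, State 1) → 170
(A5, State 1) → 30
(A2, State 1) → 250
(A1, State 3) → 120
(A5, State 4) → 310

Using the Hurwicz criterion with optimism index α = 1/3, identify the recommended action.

A1: 1/3·290 + 2/3·120 = 530/3
A2: 1/3·250 + 2/3·110 = 470/3
A3: 1/3·330 + 2/3·70 = 470/3
A4: 1/3·330 + 2/3·150 = 210
A5: 1/3·310 + 2/3·30 = 370/3
Highest Hurwicz score = 210 → A4.

A4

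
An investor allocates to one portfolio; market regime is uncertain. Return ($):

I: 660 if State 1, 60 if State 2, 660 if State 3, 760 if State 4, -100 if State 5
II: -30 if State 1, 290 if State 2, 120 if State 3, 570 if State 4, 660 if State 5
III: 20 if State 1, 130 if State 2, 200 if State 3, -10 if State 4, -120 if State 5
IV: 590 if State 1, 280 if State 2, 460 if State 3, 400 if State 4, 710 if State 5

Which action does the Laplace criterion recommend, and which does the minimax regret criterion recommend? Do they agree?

Row averages: I=408, II=322, III=44, IV=488
Highest average = 488 → IV.
Column bests: State 1=660, State 2=290, State 3=660, State 4=760, State 5=710.
I regrets: 0, 230, 0, 0, 810 → max 810
II regrets: 690, 0, 540, 190, 50 → max 690
III regrets: 640, 160, 460, 770, 830 → max 830
IV regrets: 70, 10, 200, 360, 0 → max 360
Smallest max regret = 360 → IV.

laplace → IV; minimax regret → IV (agree)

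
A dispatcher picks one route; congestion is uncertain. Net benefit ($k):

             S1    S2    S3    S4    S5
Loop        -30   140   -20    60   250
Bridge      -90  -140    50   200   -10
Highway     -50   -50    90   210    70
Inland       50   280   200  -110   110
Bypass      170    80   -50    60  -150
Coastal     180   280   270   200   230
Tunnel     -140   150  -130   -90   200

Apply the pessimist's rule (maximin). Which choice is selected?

Coastal

Row minima: Loop=-30, Bridge=-140, Highway=-50, Inland=-110, Bypass=-150, Coastal=180, Tunnel=-140
Best worst-case = 180 → Coastal.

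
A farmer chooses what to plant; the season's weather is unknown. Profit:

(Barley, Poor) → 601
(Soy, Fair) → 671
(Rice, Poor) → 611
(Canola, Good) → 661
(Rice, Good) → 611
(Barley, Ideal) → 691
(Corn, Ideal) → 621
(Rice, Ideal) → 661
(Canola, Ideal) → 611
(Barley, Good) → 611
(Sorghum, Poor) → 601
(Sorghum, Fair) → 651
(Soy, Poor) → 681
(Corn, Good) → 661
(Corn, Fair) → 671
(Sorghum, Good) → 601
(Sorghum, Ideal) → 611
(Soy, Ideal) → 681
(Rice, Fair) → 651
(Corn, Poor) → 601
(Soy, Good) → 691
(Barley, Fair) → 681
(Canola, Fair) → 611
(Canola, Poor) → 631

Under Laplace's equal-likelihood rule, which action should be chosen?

Soy

Row averages: Soy=681, Sorghum=616, Canola=628.5, Barley=646, Rice=633.5, Corn=638.5
Highest average = 681 → Soy.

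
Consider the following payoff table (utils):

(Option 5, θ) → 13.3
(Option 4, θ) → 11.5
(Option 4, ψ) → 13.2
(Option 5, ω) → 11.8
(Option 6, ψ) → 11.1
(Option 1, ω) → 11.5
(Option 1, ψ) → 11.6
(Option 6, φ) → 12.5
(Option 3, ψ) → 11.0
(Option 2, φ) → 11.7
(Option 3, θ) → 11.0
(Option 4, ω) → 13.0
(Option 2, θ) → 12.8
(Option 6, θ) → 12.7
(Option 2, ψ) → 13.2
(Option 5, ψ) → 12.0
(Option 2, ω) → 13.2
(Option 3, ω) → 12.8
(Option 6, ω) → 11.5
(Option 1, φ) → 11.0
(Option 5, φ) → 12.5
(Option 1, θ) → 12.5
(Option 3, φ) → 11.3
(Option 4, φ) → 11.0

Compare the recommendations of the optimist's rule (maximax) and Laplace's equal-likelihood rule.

maximax → Option 5; laplace → Option 2 (disagree)

Row maxima: Option 1=12.5, Option 2=13.2, Option 3=12.8, Option 4=13.2, Option 5=13.3, Option 6=12.7
Best best-case = 13.3 → Option 5.
Row averages: Option 1=11.65, Option 2=12.725, Option 3=11.525, Option 4=12.175, Option 5=12.4, Option 6=11.95
Highest average = 12.725 → Option 2.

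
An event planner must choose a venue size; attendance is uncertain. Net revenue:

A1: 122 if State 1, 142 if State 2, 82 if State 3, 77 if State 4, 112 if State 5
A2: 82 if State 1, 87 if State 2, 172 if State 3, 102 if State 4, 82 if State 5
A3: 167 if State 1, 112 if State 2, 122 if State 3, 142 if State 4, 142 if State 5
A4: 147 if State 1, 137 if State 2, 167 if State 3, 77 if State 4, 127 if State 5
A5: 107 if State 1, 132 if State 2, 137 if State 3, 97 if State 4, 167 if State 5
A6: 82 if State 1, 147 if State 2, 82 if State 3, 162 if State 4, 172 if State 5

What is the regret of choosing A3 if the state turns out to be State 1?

Best payoff under State 1 is 167.
Regret = 167 − 167 = 0.

0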